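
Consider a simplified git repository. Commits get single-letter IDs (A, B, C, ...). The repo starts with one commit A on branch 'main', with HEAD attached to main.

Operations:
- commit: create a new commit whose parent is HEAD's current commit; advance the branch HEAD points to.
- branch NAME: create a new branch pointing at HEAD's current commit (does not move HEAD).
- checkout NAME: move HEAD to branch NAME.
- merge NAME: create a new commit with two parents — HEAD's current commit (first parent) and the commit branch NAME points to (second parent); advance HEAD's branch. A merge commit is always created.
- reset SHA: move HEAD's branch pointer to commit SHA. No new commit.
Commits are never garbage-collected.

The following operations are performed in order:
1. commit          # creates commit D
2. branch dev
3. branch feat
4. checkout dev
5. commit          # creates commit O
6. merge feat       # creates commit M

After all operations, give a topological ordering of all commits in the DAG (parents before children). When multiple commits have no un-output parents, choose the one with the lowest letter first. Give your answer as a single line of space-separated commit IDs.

After op 1 (commit): HEAD=main@D [main=D]
After op 2 (branch): HEAD=main@D [dev=D main=D]
After op 3 (branch): HEAD=main@D [dev=D feat=D main=D]
After op 4 (checkout): HEAD=dev@D [dev=D feat=D main=D]
After op 5 (commit): HEAD=dev@O [dev=O feat=D main=D]
After op 6 (merge): HEAD=dev@M [dev=M feat=D main=D]
commit A: parents=[]
commit D: parents=['A']
commit M: parents=['O', 'D']
commit O: parents=['D']

Answer: A D O M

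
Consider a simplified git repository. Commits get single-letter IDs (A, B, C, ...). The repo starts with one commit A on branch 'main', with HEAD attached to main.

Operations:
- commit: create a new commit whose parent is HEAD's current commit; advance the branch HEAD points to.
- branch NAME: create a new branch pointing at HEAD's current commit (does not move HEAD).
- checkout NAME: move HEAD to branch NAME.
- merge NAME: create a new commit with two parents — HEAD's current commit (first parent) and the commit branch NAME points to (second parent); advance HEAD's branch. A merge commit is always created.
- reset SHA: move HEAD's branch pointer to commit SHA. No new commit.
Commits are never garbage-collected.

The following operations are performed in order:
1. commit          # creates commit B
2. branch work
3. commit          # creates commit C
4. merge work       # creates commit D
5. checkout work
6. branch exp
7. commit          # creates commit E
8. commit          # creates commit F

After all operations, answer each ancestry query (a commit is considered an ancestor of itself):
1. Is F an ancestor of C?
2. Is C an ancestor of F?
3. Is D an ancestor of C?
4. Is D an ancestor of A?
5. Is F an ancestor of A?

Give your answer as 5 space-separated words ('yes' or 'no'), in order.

Answer: no no no no no

Derivation:
After op 1 (commit): HEAD=main@B [main=B]
After op 2 (branch): HEAD=main@B [main=B work=B]
After op 3 (commit): HEAD=main@C [main=C work=B]
After op 4 (merge): HEAD=main@D [main=D work=B]
After op 5 (checkout): HEAD=work@B [main=D work=B]
After op 6 (branch): HEAD=work@B [exp=B main=D work=B]
After op 7 (commit): HEAD=work@E [exp=B main=D work=E]
After op 8 (commit): HEAD=work@F [exp=B main=D work=F]
ancestors(C) = {A,B,C}; F in? no
ancestors(F) = {A,B,E,F}; C in? no
ancestors(C) = {A,B,C}; D in? no
ancestors(A) = {A}; D in? no
ancestors(A) = {A}; F in? no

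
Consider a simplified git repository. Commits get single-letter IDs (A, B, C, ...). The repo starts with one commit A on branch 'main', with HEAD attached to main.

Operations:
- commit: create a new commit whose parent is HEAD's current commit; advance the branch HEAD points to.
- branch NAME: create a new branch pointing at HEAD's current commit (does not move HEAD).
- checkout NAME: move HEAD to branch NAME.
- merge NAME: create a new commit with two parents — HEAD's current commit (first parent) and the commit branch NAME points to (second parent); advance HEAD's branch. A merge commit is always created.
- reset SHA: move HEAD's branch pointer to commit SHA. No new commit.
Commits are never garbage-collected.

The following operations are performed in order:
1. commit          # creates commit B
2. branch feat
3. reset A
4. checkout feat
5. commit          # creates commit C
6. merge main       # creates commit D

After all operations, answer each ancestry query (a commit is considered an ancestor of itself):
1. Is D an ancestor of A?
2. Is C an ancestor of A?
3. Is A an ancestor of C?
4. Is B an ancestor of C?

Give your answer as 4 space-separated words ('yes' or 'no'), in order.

After op 1 (commit): HEAD=main@B [main=B]
After op 2 (branch): HEAD=main@B [feat=B main=B]
After op 3 (reset): HEAD=main@A [feat=B main=A]
After op 4 (checkout): HEAD=feat@B [feat=B main=A]
After op 5 (commit): HEAD=feat@C [feat=C main=A]
After op 6 (merge): HEAD=feat@D [feat=D main=A]
ancestors(A) = {A}; D in? no
ancestors(A) = {A}; C in? no
ancestors(C) = {A,B,C}; A in? yes
ancestors(C) = {A,B,C}; B in? yes

Answer: no no yes yes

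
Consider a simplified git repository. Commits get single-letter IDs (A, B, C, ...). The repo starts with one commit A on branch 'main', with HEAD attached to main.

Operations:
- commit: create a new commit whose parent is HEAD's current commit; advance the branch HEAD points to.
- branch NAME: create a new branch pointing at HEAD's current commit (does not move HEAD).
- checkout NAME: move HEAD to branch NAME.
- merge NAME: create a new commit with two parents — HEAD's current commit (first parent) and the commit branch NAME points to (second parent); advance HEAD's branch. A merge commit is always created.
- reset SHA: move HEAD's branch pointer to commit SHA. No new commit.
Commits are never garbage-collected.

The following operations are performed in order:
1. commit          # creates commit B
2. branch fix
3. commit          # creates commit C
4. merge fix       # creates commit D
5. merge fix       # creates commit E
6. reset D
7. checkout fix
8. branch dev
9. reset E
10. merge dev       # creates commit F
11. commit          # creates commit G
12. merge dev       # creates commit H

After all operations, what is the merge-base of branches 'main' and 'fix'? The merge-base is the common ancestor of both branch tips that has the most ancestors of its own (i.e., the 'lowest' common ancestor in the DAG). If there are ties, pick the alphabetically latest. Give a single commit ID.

After op 1 (commit): HEAD=main@B [main=B]
After op 2 (branch): HEAD=main@B [fix=B main=B]
After op 3 (commit): HEAD=main@C [fix=B main=C]
After op 4 (merge): HEAD=main@D [fix=B main=D]
After op 5 (merge): HEAD=main@E [fix=B main=E]
After op 6 (reset): HEAD=main@D [fix=B main=D]
After op 7 (checkout): HEAD=fix@B [fix=B main=D]
After op 8 (branch): HEAD=fix@B [dev=B fix=B main=D]
After op 9 (reset): HEAD=fix@E [dev=B fix=E main=D]
After op 10 (merge): HEAD=fix@F [dev=B fix=F main=D]
After op 11 (commit): HEAD=fix@G [dev=B fix=G main=D]
After op 12 (merge): HEAD=fix@H [dev=B fix=H main=D]
ancestors(main=D): ['A', 'B', 'C', 'D']
ancestors(fix=H): ['A', 'B', 'C', 'D', 'E', 'F', 'G', 'H']
common: ['A', 'B', 'C', 'D']

Answer: D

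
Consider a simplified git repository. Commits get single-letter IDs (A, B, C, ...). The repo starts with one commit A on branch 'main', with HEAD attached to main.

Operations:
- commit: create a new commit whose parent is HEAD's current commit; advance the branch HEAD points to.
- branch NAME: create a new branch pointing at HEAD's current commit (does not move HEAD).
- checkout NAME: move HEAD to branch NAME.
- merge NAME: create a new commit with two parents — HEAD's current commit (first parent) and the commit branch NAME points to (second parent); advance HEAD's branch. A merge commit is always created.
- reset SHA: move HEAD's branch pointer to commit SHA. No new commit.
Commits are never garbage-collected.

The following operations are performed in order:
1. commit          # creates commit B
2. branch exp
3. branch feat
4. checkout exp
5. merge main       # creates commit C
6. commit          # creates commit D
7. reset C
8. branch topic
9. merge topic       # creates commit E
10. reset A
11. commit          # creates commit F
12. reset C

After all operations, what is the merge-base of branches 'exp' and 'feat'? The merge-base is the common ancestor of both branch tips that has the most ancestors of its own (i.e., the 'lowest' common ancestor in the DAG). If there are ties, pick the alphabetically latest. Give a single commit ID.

After op 1 (commit): HEAD=main@B [main=B]
After op 2 (branch): HEAD=main@B [exp=B main=B]
After op 3 (branch): HEAD=main@B [exp=B feat=B main=B]
After op 4 (checkout): HEAD=exp@B [exp=B feat=B main=B]
After op 5 (merge): HEAD=exp@C [exp=C feat=B main=B]
After op 6 (commit): HEAD=exp@D [exp=D feat=B main=B]
After op 7 (reset): HEAD=exp@C [exp=C feat=B main=B]
After op 8 (branch): HEAD=exp@C [exp=C feat=B main=B topic=C]
After op 9 (merge): HEAD=exp@E [exp=E feat=B main=B topic=C]
After op 10 (reset): HEAD=exp@A [exp=A feat=B main=B topic=C]
After op 11 (commit): HEAD=exp@F [exp=F feat=B main=B topic=C]
After op 12 (reset): HEAD=exp@C [exp=C feat=B main=B topic=C]
ancestors(exp=C): ['A', 'B', 'C']
ancestors(feat=B): ['A', 'B']
common: ['A', 'B']

Answer: B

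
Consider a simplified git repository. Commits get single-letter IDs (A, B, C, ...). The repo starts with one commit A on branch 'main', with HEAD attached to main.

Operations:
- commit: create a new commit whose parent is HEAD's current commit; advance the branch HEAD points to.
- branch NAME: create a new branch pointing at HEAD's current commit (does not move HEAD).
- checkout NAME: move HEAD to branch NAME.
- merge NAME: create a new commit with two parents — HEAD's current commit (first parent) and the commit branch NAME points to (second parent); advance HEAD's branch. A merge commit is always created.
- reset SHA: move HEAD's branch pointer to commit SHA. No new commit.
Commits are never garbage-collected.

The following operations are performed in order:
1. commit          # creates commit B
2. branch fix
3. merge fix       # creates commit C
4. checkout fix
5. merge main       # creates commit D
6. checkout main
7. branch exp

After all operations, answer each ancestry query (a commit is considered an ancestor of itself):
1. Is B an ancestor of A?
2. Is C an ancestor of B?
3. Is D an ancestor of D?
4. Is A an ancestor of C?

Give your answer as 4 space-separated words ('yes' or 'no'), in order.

After op 1 (commit): HEAD=main@B [main=B]
After op 2 (branch): HEAD=main@B [fix=B main=B]
After op 3 (merge): HEAD=main@C [fix=B main=C]
After op 4 (checkout): HEAD=fix@B [fix=B main=C]
After op 5 (merge): HEAD=fix@D [fix=D main=C]
After op 6 (checkout): HEAD=main@C [fix=D main=C]
After op 7 (branch): HEAD=main@C [exp=C fix=D main=C]
ancestors(A) = {A}; B in? no
ancestors(B) = {A,B}; C in? no
ancestors(D) = {A,B,C,D}; D in? yes
ancestors(C) = {A,B,C}; A in? yes

Answer: no no yes yes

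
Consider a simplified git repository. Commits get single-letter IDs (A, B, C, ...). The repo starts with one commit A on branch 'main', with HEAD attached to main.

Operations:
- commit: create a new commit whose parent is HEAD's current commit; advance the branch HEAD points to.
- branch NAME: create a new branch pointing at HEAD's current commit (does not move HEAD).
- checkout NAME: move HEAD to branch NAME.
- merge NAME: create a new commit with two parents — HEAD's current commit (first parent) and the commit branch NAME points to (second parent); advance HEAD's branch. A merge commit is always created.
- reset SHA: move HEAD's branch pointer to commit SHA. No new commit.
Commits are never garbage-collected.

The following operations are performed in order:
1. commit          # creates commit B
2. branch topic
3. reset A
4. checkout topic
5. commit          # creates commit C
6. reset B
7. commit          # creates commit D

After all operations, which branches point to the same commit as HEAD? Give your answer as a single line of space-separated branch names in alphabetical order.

After op 1 (commit): HEAD=main@B [main=B]
After op 2 (branch): HEAD=main@B [main=B topic=B]
After op 3 (reset): HEAD=main@A [main=A topic=B]
After op 4 (checkout): HEAD=topic@B [main=A topic=B]
After op 5 (commit): HEAD=topic@C [main=A topic=C]
After op 6 (reset): HEAD=topic@B [main=A topic=B]
After op 7 (commit): HEAD=topic@D [main=A topic=D]

Answer: topic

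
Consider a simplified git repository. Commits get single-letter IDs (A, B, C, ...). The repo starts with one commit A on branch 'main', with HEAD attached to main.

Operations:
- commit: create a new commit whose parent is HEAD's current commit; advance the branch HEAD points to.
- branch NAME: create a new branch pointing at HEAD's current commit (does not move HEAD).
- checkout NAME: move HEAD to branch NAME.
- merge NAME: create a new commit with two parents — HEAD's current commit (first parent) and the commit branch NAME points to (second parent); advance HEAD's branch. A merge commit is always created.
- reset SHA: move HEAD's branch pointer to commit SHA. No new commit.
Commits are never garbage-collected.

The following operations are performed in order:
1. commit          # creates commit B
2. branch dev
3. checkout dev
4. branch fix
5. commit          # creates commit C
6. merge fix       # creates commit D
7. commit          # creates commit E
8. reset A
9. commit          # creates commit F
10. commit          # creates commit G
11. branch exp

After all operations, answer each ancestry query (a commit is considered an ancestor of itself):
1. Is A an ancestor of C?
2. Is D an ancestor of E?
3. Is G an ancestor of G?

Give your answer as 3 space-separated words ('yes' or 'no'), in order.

After op 1 (commit): HEAD=main@B [main=B]
After op 2 (branch): HEAD=main@B [dev=B main=B]
After op 3 (checkout): HEAD=dev@B [dev=B main=B]
After op 4 (branch): HEAD=dev@B [dev=B fix=B main=B]
After op 5 (commit): HEAD=dev@C [dev=C fix=B main=B]
After op 6 (merge): HEAD=dev@D [dev=D fix=B main=B]
After op 7 (commit): HEAD=dev@E [dev=E fix=B main=B]
After op 8 (reset): HEAD=dev@A [dev=A fix=B main=B]
After op 9 (commit): HEAD=dev@F [dev=F fix=B main=B]
After op 10 (commit): HEAD=dev@G [dev=G fix=B main=B]
After op 11 (branch): HEAD=dev@G [dev=G exp=G fix=B main=B]
ancestors(C) = {A,B,C}; A in? yes
ancestors(E) = {A,B,C,D,E}; D in? yes
ancestors(G) = {A,F,G}; G in? yes

Answer: yes yes yes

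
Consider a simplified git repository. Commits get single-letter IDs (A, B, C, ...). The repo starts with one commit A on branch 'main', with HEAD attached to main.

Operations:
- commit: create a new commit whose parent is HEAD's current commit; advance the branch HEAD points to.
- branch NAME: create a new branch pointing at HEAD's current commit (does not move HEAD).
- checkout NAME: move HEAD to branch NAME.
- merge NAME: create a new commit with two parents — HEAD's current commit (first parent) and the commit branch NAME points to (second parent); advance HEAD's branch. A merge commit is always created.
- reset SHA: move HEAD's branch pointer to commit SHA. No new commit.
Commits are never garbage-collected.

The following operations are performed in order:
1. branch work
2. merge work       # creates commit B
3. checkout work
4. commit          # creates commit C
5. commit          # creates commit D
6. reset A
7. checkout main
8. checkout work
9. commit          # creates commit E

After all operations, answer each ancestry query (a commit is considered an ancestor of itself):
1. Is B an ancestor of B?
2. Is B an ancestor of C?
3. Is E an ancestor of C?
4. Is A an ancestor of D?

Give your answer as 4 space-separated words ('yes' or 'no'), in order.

Answer: yes no no yes

Derivation:
After op 1 (branch): HEAD=main@A [main=A work=A]
After op 2 (merge): HEAD=main@B [main=B work=A]
After op 3 (checkout): HEAD=work@A [main=B work=A]
After op 4 (commit): HEAD=work@C [main=B work=C]
After op 5 (commit): HEAD=work@D [main=B work=D]
After op 6 (reset): HEAD=work@A [main=B work=A]
After op 7 (checkout): HEAD=main@B [main=B work=A]
After op 8 (checkout): HEAD=work@A [main=B work=A]
After op 9 (commit): HEAD=work@E [main=B work=E]
ancestors(B) = {A,B}; B in? yes
ancestors(C) = {A,C}; B in? no
ancestors(C) = {A,C}; E in? no
ancestors(D) = {A,C,D}; A in? yes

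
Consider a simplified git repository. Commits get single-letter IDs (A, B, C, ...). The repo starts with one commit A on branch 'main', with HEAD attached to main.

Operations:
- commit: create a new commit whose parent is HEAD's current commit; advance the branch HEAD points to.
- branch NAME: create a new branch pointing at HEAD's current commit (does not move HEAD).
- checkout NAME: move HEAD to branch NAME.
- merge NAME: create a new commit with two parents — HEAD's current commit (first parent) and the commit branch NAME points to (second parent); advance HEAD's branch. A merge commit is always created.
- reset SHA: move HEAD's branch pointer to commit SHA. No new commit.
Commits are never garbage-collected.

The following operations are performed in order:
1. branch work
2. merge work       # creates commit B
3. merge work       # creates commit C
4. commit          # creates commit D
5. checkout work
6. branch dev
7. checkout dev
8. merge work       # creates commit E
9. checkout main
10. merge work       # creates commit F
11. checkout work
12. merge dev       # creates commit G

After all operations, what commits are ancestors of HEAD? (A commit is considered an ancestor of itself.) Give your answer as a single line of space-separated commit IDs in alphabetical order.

After op 1 (branch): HEAD=main@A [main=A work=A]
After op 2 (merge): HEAD=main@B [main=B work=A]
After op 3 (merge): HEAD=main@C [main=C work=A]
After op 4 (commit): HEAD=main@D [main=D work=A]
After op 5 (checkout): HEAD=work@A [main=D work=A]
After op 6 (branch): HEAD=work@A [dev=A main=D work=A]
After op 7 (checkout): HEAD=dev@A [dev=A main=D work=A]
After op 8 (merge): HEAD=dev@E [dev=E main=D work=A]
After op 9 (checkout): HEAD=main@D [dev=E main=D work=A]
After op 10 (merge): HEAD=main@F [dev=E main=F work=A]
After op 11 (checkout): HEAD=work@A [dev=E main=F work=A]
After op 12 (merge): HEAD=work@G [dev=E main=F work=G]

Answer: A E G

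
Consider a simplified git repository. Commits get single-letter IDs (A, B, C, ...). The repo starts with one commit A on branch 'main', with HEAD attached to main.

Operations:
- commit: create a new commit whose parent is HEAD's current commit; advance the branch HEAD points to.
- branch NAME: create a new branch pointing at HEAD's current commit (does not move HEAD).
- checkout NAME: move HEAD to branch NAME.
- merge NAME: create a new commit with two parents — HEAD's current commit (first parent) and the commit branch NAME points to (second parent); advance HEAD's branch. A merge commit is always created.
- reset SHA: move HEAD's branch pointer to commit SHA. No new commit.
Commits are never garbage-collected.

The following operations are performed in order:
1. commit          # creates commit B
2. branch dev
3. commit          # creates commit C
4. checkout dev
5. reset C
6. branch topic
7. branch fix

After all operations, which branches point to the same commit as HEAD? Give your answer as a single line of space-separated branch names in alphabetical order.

Answer: dev fix main topic

Derivation:
After op 1 (commit): HEAD=main@B [main=B]
After op 2 (branch): HEAD=main@B [dev=B main=B]
After op 3 (commit): HEAD=main@C [dev=B main=C]
After op 4 (checkout): HEAD=dev@B [dev=B main=C]
After op 5 (reset): HEAD=dev@C [dev=C main=C]
After op 6 (branch): HEAD=dev@C [dev=C main=C topic=C]
After op 7 (branch): HEAD=dev@C [dev=C fix=C main=C topic=C]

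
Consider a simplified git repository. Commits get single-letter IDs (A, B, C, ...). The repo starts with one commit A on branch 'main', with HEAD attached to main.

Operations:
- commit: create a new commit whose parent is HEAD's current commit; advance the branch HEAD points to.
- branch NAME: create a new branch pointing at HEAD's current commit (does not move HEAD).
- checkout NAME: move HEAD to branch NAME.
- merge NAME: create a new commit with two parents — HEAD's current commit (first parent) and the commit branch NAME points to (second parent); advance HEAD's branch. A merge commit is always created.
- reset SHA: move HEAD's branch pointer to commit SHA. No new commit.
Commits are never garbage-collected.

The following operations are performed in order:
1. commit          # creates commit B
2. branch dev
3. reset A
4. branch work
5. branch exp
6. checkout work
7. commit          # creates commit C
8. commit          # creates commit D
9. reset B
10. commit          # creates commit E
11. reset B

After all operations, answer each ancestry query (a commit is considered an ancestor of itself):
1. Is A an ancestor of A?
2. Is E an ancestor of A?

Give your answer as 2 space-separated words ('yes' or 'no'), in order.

Answer: yes no

Derivation:
After op 1 (commit): HEAD=main@B [main=B]
After op 2 (branch): HEAD=main@B [dev=B main=B]
After op 3 (reset): HEAD=main@A [dev=B main=A]
After op 4 (branch): HEAD=main@A [dev=B main=A work=A]
After op 5 (branch): HEAD=main@A [dev=B exp=A main=A work=A]
After op 6 (checkout): HEAD=work@A [dev=B exp=A main=A work=A]
After op 7 (commit): HEAD=work@C [dev=B exp=A main=A work=C]
After op 8 (commit): HEAD=work@D [dev=B exp=A main=A work=D]
After op 9 (reset): HEAD=work@B [dev=B exp=A main=A work=B]
After op 10 (commit): HEAD=work@E [dev=B exp=A main=A work=E]
After op 11 (reset): HEAD=work@B [dev=B exp=A main=A work=B]
ancestors(A) = {A}; A in? yes
ancestors(A) = {A}; E in? no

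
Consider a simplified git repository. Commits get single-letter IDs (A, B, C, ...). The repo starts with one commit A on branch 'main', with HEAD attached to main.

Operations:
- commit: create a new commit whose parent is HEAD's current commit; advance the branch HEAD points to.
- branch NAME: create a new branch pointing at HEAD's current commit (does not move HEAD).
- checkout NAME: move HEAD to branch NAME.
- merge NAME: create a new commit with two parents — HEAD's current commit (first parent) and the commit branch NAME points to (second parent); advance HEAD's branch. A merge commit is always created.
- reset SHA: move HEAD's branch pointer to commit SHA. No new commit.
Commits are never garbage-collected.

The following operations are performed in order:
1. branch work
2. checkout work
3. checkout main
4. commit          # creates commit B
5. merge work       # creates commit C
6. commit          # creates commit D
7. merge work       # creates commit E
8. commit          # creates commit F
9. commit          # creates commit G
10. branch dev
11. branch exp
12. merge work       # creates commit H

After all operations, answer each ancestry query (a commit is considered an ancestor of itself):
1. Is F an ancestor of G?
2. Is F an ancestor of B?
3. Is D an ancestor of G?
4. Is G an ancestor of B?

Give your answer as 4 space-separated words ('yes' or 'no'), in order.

After op 1 (branch): HEAD=main@A [main=A work=A]
After op 2 (checkout): HEAD=work@A [main=A work=A]
After op 3 (checkout): HEAD=main@A [main=A work=A]
After op 4 (commit): HEAD=main@B [main=B work=A]
After op 5 (merge): HEAD=main@C [main=C work=A]
After op 6 (commit): HEAD=main@D [main=D work=A]
After op 7 (merge): HEAD=main@E [main=E work=A]
After op 8 (commit): HEAD=main@F [main=F work=A]
After op 9 (commit): HEAD=main@G [main=G work=A]
After op 10 (branch): HEAD=main@G [dev=G main=G work=A]
After op 11 (branch): HEAD=main@G [dev=G exp=G main=G work=A]
After op 12 (merge): HEAD=main@H [dev=G exp=G main=H work=A]
ancestors(G) = {A,B,C,D,E,F,G}; F in? yes
ancestors(B) = {A,B}; F in? no
ancestors(G) = {A,B,C,D,E,F,G}; D in? yes
ancestors(B) = {A,B}; G in? no

Answer: yes no yes no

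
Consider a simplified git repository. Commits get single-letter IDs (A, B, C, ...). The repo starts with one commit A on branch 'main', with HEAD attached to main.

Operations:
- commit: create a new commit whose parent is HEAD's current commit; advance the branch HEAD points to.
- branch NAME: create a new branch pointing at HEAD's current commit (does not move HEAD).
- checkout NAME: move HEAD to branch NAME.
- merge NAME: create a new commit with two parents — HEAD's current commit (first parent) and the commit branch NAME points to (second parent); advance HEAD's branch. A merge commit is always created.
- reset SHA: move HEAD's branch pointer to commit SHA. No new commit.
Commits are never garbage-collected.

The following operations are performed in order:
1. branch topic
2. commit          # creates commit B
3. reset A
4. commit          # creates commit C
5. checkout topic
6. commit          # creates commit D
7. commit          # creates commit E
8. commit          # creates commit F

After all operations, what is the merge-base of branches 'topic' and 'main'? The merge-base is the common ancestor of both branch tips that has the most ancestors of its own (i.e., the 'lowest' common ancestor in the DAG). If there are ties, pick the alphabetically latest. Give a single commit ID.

Answer: A

Derivation:
After op 1 (branch): HEAD=main@A [main=A topic=A]
After op 2 (commit): HEAD=main@B [main=B topic=A]
After op 3 (reset): HEAD=main@A [main=A topic=A]
After op 4 (commit): HEAD=main@C [main=C topic=A]
After op 5 (checkout): HEAD=topic@A [main=C topic=A]
After op 6 (commit): HEAD=topic@D [main=C topic=D]
After op 7 (commit): HEAD=topic@E [main=C topic=E]
After op 8 (commit): HEAD=topic@F [main=C topic=F]
ancestors(topic=F): ['A', 'D', 'E', 'F']
ancestors(main=C): ['A', 'C']
common: ['A']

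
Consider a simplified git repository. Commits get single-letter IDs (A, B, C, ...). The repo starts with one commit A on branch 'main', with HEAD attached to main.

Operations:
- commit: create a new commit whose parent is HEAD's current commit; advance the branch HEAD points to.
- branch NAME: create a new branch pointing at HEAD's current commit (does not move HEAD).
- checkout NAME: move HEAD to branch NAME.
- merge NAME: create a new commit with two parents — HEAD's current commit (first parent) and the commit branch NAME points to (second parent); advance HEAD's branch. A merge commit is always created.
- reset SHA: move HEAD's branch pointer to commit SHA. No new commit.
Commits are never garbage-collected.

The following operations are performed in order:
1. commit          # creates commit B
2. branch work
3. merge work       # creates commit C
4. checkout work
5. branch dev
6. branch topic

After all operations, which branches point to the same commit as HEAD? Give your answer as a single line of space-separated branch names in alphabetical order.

After op 1 (commit): HEAD=main@B [main=B]
After op 2 (branch): HEAD=main@B [main=B work=B]
After op 3 (merge): HEAD=main@C [main=C work=B]
After op 4 (checkout): HEAD=work@B [main=C work=B]
After op 5 (branch): HEAD=work@B [dev=B main=C work=B]
After op 6 (branch): HEAD=work@B [dev=B main=C topic=B work=B]

Answer: dev topic work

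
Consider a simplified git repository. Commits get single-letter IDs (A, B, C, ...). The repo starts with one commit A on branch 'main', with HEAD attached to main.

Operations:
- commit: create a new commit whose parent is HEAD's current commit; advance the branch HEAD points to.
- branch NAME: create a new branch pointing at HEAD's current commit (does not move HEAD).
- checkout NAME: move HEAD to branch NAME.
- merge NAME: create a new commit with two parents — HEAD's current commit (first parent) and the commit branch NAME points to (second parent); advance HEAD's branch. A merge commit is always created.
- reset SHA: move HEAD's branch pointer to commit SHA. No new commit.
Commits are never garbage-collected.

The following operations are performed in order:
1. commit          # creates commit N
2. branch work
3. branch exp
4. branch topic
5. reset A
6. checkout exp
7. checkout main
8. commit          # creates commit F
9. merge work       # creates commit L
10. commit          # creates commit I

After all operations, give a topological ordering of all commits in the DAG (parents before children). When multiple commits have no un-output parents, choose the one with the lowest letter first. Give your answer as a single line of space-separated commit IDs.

Answer: A F N L I

Derivation:
After op 1 (commit): HEAD=main@N [main=N]
After op 2 (branch): HEAD=main@N [main=N work=N]
After op 3 (branch): HEAD=main@N [exp=N main=N work=N]
After op 4 (branch): HEAD=main@N [exp=N main=N topic=N work=N]
After op 5 (reset): HEAD=main@A [exp=N main=A topic=N work=N]
After op 6 (checkout): HEAD=exp@N [exp=N main=A topic=N work=N]
After op 7 (checkout): HEAD=main@A [exp=N main=A topic=N work=N]
After op 8 (commit): HEAD=main@F [exp=N main=F topic=N work=N]
After op 9 (merge): HEAD=main@L [exp=N main=L topic=N work=N]
After op 10 (commit): HEAD=main@I [exp=N main=I topic=N work=N]
commit A: parents=[]
commit F: parents=['A']
commit I: parents=['L']
commit L: parents=['F', 'N']
commit N: parents=['A']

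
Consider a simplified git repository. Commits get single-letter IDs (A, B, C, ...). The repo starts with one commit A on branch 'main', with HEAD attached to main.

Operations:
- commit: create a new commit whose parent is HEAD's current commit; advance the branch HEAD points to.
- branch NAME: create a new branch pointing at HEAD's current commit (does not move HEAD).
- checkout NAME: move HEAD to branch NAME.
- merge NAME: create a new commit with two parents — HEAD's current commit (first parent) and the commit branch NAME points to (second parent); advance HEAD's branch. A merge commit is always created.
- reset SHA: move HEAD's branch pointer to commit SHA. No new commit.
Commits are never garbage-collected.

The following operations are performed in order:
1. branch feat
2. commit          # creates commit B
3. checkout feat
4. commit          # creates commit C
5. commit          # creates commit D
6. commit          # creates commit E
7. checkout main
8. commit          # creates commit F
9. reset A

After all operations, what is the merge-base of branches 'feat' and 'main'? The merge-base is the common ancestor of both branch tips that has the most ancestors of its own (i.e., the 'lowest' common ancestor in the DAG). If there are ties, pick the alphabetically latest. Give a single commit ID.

Answer: A

Derivation:
After op 1 (branch): HEAD=main@A [feat=A main=A]
After op 2 (commit): HEAD=main@B [feat=A main=B]
After op 3 (checkout): HEAD=feat@A [feat=A main=B]
After op 4 (commit): HEAD=feat@C [feat=C main=B]
After op 5 (commit): HEAD=feat@D [feat=D main=B]
After op 6 (commit): HEAD=feat@E [feat=E main=B]
After op 7 (checkout): HEAD=main@B [feat=E main=B]
After op 8 (commit): HEAD=main@F [feat=E main=F]
After op 9 (reset): HEAD=main@A [feat=E main=A]
ancestors(feat=E): ['A', 'C', 'D', 'E']
ancestors(main=A): ['A']
common: ['A']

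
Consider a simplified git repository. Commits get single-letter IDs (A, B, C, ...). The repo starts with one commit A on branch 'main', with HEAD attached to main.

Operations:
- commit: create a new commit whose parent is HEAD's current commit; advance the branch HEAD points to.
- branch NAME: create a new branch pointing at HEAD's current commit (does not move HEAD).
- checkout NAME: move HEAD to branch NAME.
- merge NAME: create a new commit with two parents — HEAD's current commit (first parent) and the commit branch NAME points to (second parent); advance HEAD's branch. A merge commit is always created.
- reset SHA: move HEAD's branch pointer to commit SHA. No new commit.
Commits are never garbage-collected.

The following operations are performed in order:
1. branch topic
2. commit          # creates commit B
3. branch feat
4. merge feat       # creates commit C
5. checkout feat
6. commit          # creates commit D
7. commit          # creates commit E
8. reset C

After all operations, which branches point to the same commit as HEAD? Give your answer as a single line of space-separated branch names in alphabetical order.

Answer: feat main

Derivation:
After op 1 (branch): HEAD=main@A [main=A topic=A]
After op 2 (commit): HEAD=main@B [main=B topic=A]
After op 3 (branch): HEAD=main@B [feat=B main=B topic=A]
After op 4 (merge): HEAD=main@C [feat=B main=C topic=A]
After op 5 (checkout): HEAD=feat@B [feat=B main=C topic=A]
After op 6 (commit): HEAD=feat@D [feat=D main=C topic=A]
After op 7 (commit): HEAD=feat@E [feat=E main=C topic=A]
After op 8 (reset): HEAD=feat@C [feat=C main=C topic=A]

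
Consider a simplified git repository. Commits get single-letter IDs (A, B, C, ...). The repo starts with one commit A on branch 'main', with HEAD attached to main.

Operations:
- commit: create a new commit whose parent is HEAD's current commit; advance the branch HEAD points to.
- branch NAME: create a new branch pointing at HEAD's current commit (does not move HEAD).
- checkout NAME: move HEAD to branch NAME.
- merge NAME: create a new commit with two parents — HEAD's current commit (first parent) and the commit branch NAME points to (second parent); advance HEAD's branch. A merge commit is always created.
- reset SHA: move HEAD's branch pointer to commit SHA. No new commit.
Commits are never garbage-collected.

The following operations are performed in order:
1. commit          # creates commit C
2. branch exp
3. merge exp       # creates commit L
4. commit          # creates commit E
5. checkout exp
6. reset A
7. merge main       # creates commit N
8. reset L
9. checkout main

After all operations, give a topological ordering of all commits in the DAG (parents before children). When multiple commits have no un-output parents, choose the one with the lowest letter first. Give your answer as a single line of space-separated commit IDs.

Answer: A C L E N

Derivation:
After op 1 (commit): HEAD=main@C [main=C]
After op 2 (branch): HEAD=main@C [exp=C main=C]
After op 3 (merge): HEAD=main@L [exp=C main=L]
After op 4 (commit): HEAD=main@E [exp=C main=E]
After op 5 (checkout): HEAD=exp@C [exp=C main=E]
After op 6 (reset): HEAD=exp@A [exp=A main=E]
After op 7 (merge): HEAD=exp@N [exp=N main=E]
After op 8 (reset): HEAD=exp@L [exp=L main=E]
After op 9 (checkout): HEAD=main@E [exp=L main=E]
commit A: parents=[]
commit C: parents=['A']
commit E: parents=['L']
commit L: parents=['C', 'C']
commit N: parents=['A', 'E']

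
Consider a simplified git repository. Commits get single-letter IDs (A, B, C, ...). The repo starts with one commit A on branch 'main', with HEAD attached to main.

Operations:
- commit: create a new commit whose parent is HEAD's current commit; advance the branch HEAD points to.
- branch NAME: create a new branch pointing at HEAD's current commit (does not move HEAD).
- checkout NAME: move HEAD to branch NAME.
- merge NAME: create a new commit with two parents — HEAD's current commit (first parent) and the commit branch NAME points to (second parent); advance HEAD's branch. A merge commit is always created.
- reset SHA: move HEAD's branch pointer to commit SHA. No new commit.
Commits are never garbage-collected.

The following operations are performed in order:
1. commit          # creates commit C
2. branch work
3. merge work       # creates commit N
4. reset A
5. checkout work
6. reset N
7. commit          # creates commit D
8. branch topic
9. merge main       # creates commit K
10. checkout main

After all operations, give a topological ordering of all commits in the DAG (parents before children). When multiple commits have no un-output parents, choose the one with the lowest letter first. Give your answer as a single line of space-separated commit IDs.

Answer: A C N D K

Derivation:
After op 1 (commit): HEAD=main@C [main=C]
After op 2 (branch): HEAD=main@C [main=C work=C]
After op 3 (merge): HEAD=main@N [main=N work=C]
After op 4 (reset): HEAD=main@A [main=A work=C]
After op 5 (checkout): HEAD=work@C [main=A work=C]
After op 6 (reset): HEAD=work@N [main=A work=N]
After op 7 (commit): HEAD=work@D [main=A work=D]
After op 8 (branch): HEAD=work@D [main=A topic=D work=D]
After op 9 (merge): HEAD=work@K [main=A topic=D work=K]
After op 10 (checkout): HEAD=main@A [main=A topic=D work=K]
commit A: parents=[]
commit C: parents=['A']
commit D: parents=['N']
commit K: parents=['D', 'A']
commit N: parents=['C', 'C']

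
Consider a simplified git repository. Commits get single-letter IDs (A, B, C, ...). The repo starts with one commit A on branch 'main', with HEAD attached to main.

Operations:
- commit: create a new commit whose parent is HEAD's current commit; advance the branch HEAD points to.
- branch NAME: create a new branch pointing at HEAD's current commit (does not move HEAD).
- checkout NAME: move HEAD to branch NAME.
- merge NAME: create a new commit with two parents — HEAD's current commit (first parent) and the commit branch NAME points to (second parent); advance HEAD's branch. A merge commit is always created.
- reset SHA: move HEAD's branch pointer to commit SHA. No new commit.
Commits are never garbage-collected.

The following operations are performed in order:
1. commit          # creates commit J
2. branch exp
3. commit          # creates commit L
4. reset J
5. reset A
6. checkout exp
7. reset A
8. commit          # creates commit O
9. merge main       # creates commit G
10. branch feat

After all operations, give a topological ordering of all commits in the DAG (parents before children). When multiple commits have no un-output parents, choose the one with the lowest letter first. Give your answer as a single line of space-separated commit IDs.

After op 1 (commit): HEAD=main@J [main=J]
After op 2 (branch): HEAD=main@J [exp=J main=J]
After op 3 (commit): HEAD=main@L [exp=J main=L]
After op 4 (reset): HEAD=main@J [exp=J main=J]
After op 5 (reset): HEAD=main@A [exp=J main=A]
After op 6 (checkout): HEAD=exp@J [exp=J main=A]
After op 7 (reset): HEAD=exp@A [exp=A main=A]
After op 8 (commit): HEAD=exp@O [exp=O main=A]
After op 9 (merge): HEAD=exp@G [exp=G main=A]
After op 10 (branch): HEAD=exp@G [exp=G feat=G main=A]
commit A: parents=[]
commit G: parents=['O', 'A']
commit J: parents=['A']
commit L: parents=['J']
commit O: parents=['A']

Answer: A J L O G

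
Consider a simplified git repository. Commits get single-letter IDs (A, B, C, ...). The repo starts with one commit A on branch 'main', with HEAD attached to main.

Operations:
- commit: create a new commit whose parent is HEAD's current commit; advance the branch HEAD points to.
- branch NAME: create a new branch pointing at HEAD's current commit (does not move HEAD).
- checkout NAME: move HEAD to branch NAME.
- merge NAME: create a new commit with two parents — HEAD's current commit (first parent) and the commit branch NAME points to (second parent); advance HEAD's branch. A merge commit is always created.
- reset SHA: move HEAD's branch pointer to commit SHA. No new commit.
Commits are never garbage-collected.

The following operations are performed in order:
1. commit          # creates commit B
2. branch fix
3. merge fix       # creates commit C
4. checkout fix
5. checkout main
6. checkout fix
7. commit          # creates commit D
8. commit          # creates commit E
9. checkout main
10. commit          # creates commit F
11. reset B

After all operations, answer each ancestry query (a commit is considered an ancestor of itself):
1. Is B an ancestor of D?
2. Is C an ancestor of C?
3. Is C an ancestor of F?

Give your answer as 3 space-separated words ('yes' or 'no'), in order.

Answer: yes yes yes

Derivation:
After op 1 (commit): HEAD=main@B [main=B]
After op 2 (branch): HEAD=main@B [fix=B main=B]
After op 3 (merge): HEAD=main@C [fix=B main=C]
After op 4 (checkout): HEAD=fix@B [fix=B main=C]
After op 5 (checkout): HEAD=main@C [fix=B main=C]
After op 6 (checkout): HEAD=fix@B [fix=B main=C]
After op 7 (commit): HEAD=fix@D [fix=D main=C]
After op 8 (commit): HEAD=fix@E [fix=E main=C]
After op 9 (checkout): HEAD=main@C [fix=E main=C]
After op 10 (commit): HEAD=main@F [fix=E main=F]
After op 11 (reset): HEAD=main@B [fix=E main=B]
ancestors(D) = {A,B,D}; B in? yes
ancestors(C) = {A,B,C}; C in? yes
ancestors(F) = {A,B,C,F}; C in? yes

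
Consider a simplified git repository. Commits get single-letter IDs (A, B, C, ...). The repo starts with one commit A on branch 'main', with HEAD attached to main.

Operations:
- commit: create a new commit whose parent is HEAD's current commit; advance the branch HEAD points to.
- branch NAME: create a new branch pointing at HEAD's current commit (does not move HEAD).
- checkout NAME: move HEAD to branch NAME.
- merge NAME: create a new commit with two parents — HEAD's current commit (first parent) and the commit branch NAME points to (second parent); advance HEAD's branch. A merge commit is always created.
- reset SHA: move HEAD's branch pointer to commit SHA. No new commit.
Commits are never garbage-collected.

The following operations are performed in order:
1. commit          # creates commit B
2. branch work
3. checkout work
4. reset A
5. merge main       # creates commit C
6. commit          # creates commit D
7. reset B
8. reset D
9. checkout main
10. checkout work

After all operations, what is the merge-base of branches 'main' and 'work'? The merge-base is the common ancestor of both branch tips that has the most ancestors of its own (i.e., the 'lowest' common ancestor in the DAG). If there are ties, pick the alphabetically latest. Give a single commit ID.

After op 1 (commit): HEAD=main@B [main=B]
After op 2 (branch): HEAD=main@B [main=B work=B]
After op 3 (checkout): HEAD=work@B [main=B work=B]
After op 4 (reset): HEAD=work@A [main=B work=A]
After op 5 (merge): HEAD=work@C [main=B work=C]
After op 6 (commit): HEAD=work@D [main=B work=D]
After op 7 (reset): HEAD=work@B [main=B work=B]
After op 8 (reset): HEAD=work@D [main=B work=D]
After op 9 (checkout): HEAD=main@B [main=B work=D]
After op 10 (checkout): HEAD=work@D [main=B work=D]
ancestors(main=B): ['A', 'B']
ancestors(work=D): ['A', 'B', 'C', 'D']
common: ['A', 'B']

Answer: B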